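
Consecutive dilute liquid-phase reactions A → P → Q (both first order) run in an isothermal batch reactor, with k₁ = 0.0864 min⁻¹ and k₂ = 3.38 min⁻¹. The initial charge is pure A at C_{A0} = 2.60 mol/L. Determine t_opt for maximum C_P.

1.11 min

Setting dC_P/dt = 0 gives t_opt = ln(k₂/k₁)/(k₂−k₁).
= ln(3.38/0.0864)/(3.38−0.0864) = ln(39.12)/3.294 = 3.667/3.294 = 1.11 min.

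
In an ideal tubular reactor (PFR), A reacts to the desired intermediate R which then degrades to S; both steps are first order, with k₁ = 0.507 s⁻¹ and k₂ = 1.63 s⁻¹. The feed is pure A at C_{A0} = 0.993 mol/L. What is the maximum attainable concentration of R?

0.182 mol/L

For a first-order series the maximum intermediate yield is C_{R,max}/C_{A0} = (k₁/k₂)^[k₂/(k₂−k₁)].
= (0.507/1.63)^(1.63/(1.63−0.507)) = (0.3110)^(1.451) = 0.1836.
C_{R,max} = 0.1836×0.993 = 0.182 mol/L.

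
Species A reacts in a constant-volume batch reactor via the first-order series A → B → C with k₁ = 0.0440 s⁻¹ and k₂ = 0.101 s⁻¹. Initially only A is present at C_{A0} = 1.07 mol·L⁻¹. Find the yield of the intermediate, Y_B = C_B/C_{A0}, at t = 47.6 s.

Solving the coupled first-order balances gives C_B(t) = [k₁/(k₂−k₁)]·C_{A0}·(e^(−k₁t) − e^(−k₂t)).
e^(−k₁t) = e^(−0.0440×47.6) = e^(−2.094) = 0.1231; e^(−k₂t) = e^(−4.808) = 0.008167.
C_B = 0.0440×1.07/(0.101−0.0440) × (0.1231−0.008167) = 0.8260×0.1150 = 0.09497 mol·L⁻¹.
Y_B = C_B/C_{A0} = 0.09497/1.07 = 0.0888.

0.0888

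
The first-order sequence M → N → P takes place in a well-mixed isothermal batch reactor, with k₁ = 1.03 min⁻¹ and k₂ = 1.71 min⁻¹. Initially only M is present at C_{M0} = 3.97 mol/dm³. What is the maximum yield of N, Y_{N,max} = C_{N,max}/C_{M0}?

0.279

At the optimum, C_{N,max}/C_{M0} = (k₁/k₂)^[k₂/(k₂−k₁)].
= (1.03/1.71)^(1.71/(1.71−1.03)) = (0.6023)^(2.515) = 0.2795.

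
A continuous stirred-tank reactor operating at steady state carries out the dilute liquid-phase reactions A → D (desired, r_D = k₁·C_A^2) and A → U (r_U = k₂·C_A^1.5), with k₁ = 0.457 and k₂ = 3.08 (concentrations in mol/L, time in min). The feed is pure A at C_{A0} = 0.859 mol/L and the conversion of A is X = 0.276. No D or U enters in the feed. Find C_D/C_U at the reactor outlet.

Exit C_A = C_{A0}(1−X) = 0.859×0.724 = 0.6219 mol/L.
Rates in a CSTR are evaluated at the outlet concentration: r_D = 0.457×0.6219^2 = 0.1768, r_U = 3.08×0.6219^1.5 = 1.511.
Overall selectivity = C_D/C_U = r_Dτ/(r_Uτ) = r_D/r_U = 0.117.

0.117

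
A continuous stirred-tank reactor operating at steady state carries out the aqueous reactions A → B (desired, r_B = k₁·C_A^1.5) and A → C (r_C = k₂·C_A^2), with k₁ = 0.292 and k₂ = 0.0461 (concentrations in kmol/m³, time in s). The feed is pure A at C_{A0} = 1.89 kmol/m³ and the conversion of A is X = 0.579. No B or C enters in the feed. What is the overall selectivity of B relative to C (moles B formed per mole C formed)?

Exit C_A = C_{A0}(1−X) = 1.89×0.421 = 0.7957 kmol/m³.
A CSTR operates uniformly at the exit composition, giving r_B = 0.2073 and r_C = 0.02919 (each k·C_A^n at C_A = 0.7957).
Overall selectivity = C_B/C_C = r_Bτ/(r_Cτ) = r_B/r_C = 7.10.

7.10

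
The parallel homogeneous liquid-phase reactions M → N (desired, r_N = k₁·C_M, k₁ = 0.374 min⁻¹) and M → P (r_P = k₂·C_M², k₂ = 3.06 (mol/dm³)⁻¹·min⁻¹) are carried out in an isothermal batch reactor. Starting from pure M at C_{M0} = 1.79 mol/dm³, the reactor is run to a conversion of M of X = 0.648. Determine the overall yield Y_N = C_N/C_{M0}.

0.0637

C_M = C_{M0}(1−X) = 0.6301 mol/dm³.
Along a PFR/batch, dC_N/dC_M = −r_N/(r_N+r_P) = −k₁/(k₁+k₂·C_M).
Integrating from C_{M0} to C_M: C_N = (0.374/3.06)·ln[(0.374+3.06·1.79)/(0.374+3.06·0.630)] = 0.1222·ln(5.851/2.302) = 0.1140 mol/dm³.
Y_N = C_N/C_{M0} = 0.1140/1.79 = 0.0637.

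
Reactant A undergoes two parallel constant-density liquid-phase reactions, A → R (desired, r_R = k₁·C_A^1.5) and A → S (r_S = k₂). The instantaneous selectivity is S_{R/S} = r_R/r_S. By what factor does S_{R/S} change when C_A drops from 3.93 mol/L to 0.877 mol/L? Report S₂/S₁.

0.105

S_{R/S} = (k₁/k₂)·C_A^1.5, so S₂/S₁ = (C_{A,2}/C_{A,1})^1.5.
= (0.877/3.93)^1.5 = (0.2232)^1.5 = 0.105.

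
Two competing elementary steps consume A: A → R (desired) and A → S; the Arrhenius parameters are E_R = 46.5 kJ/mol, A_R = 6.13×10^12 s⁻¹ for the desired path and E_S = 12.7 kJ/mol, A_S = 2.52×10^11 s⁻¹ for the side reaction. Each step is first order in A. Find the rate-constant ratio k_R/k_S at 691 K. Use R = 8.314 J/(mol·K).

0.0678

k_R/k_S = (A_R/A_S)·exp[−(E_R−E_S)/(RT)] = (A_R/A_S)·exp[(E_S−E_R)/(RT)].
(E_S−E_R)/(RT) = (12.7−46.5)×10³/(8.314×691) = -33800/5745 = -5.883.
k_R/k_S = (6.13×10^12/2.52×10^11)·exp(-5.883) = 24.33 × 0.002785 = 0.0678.
Since E_R > E_S, raising the temperature improves selectivity toward R.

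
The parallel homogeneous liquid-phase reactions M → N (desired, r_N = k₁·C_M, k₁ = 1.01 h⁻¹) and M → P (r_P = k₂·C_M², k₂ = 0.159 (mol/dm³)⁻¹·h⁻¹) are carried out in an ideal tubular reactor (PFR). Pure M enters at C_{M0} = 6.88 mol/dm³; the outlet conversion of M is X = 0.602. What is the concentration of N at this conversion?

C_M = C_{M0}(1−X) = 2.738 mol/dm³.
Along a PFR/batch, dC_N/dC_M = −r_N/(r_N+r_P) = −k₁/(k₁+k₂·C_M).
Integrating from C_{M0} to C_M: C_N = (1.01/0.159)·ln[(1.01+0.159·6.88)/(1.01+0.159·2.74)] = 6.352·ln(2.104/1.445) = 2.385 mol/dm³.

2.38 mol/dm³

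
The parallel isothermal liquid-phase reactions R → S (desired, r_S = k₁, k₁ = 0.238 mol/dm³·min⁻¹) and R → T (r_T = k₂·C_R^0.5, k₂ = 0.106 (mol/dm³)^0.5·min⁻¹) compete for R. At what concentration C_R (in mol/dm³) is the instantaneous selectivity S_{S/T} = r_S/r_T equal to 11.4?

0.0388 mol/dm³

S_{S/T} = (k₁/k₂)·C_R^-0.5 ⇒ C_R = (S·k₂/k₁)^(-2).
= (11.4×0.106/0.238)^(-2) = (5.077)^(-2) = 0.0388 mol/dm³.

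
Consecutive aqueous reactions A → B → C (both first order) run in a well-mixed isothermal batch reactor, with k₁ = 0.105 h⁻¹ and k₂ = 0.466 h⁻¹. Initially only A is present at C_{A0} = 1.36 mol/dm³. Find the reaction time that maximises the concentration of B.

4.13 h

The intermediate peaks when r₁ = r₂, i.e. k₁e^(−k₁t) = k₂e^(−k₂t), giving t_opt = ln(k₂/k₁)/(k₂−k₁).
= ln(0.466/0.105)/(0.466−0.105) = ln(4.438)/0.3610 = 1.490/0.3610 = 4.13 h.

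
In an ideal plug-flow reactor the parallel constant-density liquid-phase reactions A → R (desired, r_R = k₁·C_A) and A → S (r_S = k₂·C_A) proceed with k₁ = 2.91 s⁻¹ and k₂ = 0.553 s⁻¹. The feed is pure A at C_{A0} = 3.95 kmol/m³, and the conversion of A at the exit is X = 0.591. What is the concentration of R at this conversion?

C_A = C_{A0}(1−X) = 1.616 kmol/m³.
Both paths are first order in A, so the instantaneous fraction to R is constant: dC_R/d(−C_A) = k₁/(k₁+k₂) = 0.8403.
C_R = 0.8403·(C_{A0}−C_A) = 0.8403×2.334 = 1.96 kmol/m³.

1.96 kmol/m³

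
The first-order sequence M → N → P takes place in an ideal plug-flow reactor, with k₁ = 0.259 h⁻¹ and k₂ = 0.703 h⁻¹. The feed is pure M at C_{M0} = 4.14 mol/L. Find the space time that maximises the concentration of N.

Setting dC_N/dτ = 0 gives τ_opt = ln(k₂/k₁)/(k₂−k₁).
= ln(0.703/0.259)/(0.703−0.259) = ln(2.714)/0.4440 = 0.9985/0.4440 = 2.25 h.

2.25 h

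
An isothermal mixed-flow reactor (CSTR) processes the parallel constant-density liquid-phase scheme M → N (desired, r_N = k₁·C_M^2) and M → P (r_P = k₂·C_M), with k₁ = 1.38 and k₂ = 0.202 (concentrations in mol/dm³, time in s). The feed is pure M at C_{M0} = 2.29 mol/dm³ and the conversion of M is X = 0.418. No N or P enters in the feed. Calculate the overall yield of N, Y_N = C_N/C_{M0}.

Exit C_M = C_{M0}(1−X) = 2.29×0.582 = 1.333 mol/dm³.
In a CSTR the entire volume is at exit conditions, so r_N = 1.38×1.333^2 = 2.451 and r_P = 0.202×1.333 = 0.2692.
Fraction of consumed M going to N: r_N/(r_N+r_P) = 0.9010.
C_N = 0.9010·C_{M0}·X = 0.9010×2.29×0.418 = 0.862 mol/dm³; Y_N = C_N/C_{M0} = 0.377.

0.377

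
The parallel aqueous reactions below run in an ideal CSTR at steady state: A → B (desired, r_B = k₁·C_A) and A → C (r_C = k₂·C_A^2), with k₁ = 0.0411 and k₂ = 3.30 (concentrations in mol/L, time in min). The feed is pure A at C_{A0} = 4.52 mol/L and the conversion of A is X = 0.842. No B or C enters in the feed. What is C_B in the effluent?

0.0652 mol/L

Exit C_A = C_{A0}(1−X) = 4.52×0.158 = 0.7142 mol/L.
In a CSTR the entire volume is at exit conditions, so r_B = 0.0411×0.7142 = 0.02935 and r_C = 3.30×0.7142^2 = 1.683.
Fraction of consumed A going to B: r_B/(r_B+r_C) = 0.01714.
C_B = 0.01714·C_{A0}·X = 0.01714×4.52×0.842 = 0.0652 mol/L.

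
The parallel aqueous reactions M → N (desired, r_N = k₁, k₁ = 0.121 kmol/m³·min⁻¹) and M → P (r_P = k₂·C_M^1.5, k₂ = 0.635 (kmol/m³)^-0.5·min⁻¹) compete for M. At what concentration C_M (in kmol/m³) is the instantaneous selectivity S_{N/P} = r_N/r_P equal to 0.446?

S_{N/P} = (k₁/k₂)·C_M^-1.5 ⇒ C_M = (S·k₂/k₁)^(1/(-1.5)).
= (0.446×0.635/0.121)^(-0.6667) = (2.341)^(-0.6667) = 0.567 kmol/m³.

0.567 kmol/m³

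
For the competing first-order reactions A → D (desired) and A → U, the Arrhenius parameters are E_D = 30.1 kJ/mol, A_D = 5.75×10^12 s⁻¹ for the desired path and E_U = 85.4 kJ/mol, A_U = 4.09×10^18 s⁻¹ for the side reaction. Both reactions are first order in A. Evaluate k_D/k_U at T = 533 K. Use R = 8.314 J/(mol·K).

0.369

Since both paths have the same order in A, the concentration cancels and S_{D/U} = k_D/k_U = (A_D/A_U)·exp[(E_U−E_D)/(RT)].
(E_U−E_D)/(RT) = (85.4−30.1)×10³/(8.314×533) = 55300/4431 = 12.48.
k_D/k_U = (5.75×10^12/4.09×10^18)·exp(12.48) = 1.406×10^-6 × 2.628×10^5 = 0.369.
Since E_D < E_U, lowering the temperature improves selectivity toward D.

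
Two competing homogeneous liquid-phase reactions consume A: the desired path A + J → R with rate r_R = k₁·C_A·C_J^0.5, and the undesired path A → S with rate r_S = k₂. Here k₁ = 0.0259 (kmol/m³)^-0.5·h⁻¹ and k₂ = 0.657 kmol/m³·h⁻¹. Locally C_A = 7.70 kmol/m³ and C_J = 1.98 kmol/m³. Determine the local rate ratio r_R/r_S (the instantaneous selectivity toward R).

0.427

S_{R/S} = r_R/r_S = (k₁·C_A·C_J^0.5)/(k₂) = (k₁/k₂)·C_A·C_J^0.5.
= (0.0259×7.700×1.980^0.5) / (0.657) = 0.2806/0.6570 = 0.427.
Since the desired path is higher order in A, keeping C_A high (PFR or concentrated feed) favours R.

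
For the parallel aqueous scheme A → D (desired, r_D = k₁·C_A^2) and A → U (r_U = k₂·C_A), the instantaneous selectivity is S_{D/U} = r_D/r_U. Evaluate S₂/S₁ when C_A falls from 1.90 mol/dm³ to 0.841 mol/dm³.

0.443

S_{D/U} = (k₁/k₂)·C_A, so S₂/S₁ = (C_{A,2}/C_{A,1}).
= 0.841/1.90 = 0.443.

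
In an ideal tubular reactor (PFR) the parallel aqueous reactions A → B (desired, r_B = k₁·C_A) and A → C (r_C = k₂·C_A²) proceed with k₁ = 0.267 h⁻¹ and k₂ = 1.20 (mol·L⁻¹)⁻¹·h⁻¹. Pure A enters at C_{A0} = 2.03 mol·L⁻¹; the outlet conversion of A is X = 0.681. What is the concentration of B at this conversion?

C_A = C_{A0}(1−X) = 0.6476 mol·L⁻¹.
Along a PFR/batch, dC_B/dC_A = −r_B/(r_B+r_C) = −k₁/(k₁+k₂·C_A).
Integrating from C_{A0} to C_A: C_B = (0.267/1.20)·ln[(0.267+1.20·2.03)/(0.267+1.20·0.648)] = 0.2225·ln(2.703/1.044) = 0.2116 mol·L⁻¹.

0.212 mol·L⁻¹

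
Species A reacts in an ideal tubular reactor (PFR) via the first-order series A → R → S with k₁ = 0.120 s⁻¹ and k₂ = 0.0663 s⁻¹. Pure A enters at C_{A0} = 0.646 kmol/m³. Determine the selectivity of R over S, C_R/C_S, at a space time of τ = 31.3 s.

Solving the coupled first-order balances gives C_R(τ) = [k₁/(k₂−k₁)]·C_{A0}·(e^(−k₁τ) − e^(−k₂τ)).
e^(−k₁τ) = e^(−0.120×31.3) = e^(−3.756) = 0.02338; e^(−k₂τ) = e^(−2.075) = 0.1255.
C_R = 0.120×0.646/(0.0663−0.120) × (0.02338−0.1255) = (-1.444)×(-0.1022) = 0.1475 kmol/m³.
C_A = C_{A0}e^(−k₁τ) = 0.01510 kmol/m³, so C_S = C_{A0}−C_A−C_R = 0.4834 kmol/m³; C_R/C_S = 0.305.

0.305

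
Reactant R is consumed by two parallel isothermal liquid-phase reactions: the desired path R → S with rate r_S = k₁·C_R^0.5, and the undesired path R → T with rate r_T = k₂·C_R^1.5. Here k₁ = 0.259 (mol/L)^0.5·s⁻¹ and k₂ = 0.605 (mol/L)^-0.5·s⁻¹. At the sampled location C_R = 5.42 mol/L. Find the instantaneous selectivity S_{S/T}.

S_{S/T} = r_S/r_T = (k₁·C_R^0.5)/(k₂·C_R^1.5) = (k₁/k₂)·C_R⁻¹.
= (0.259×5.420^0.5) / (0.605×5.420^1.5) = 0.6030/7.634 = 0.0790.

0.0790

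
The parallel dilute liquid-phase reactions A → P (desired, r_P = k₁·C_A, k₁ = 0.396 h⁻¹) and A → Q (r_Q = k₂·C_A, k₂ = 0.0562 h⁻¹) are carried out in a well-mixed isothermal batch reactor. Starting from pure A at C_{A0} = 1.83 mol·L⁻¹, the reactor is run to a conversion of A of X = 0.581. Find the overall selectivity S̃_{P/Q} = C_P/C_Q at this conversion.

7.05

C_A = C_{A0}(1−X) = 0.7668 mol·L⁻¹.
Both paths are first order in A, so the instantaneous fraction to P is constant: dC_P/d(−C_A) = k₁/(k₁+k₂) = 0.8757.
C_P = 0.8757·(C_{A0}−C_A) = 0.8757×1.063 = 0.931 mol·L⁻¹.
C_Q = (C_{A0}−C_A)−C_P = 0.1321 mol·L⁻¹; S̃_{P/Q} = 0.9311/0.1321 = 7.05.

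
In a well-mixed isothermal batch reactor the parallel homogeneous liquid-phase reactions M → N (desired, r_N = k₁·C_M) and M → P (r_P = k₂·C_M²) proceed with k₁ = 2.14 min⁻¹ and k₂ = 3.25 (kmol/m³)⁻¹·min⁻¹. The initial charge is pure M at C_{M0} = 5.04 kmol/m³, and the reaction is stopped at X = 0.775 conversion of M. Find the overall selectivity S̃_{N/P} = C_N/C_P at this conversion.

C_M = C_{M0}(1−X) = 1.134 kmol/m³.
Along a PFR/batch, dC_N/dC_M = −r_N/(r_N+r_P) = −k₁/(k₁+k₂·C_M).
Integrating from C_{M0} to C_M: C_N = (2.14/3.25)·ln[(2.14+3.25·5.04)/(2.14+3.25·1.13)] = 0.6585·ln(18.52/5.825) = 0.7616 kmol/m³.
C_P = (C_{M0}−C_M)−C_N = 3.144 kmol/m³; S̃_{N/P} = 0.7616/3.144 = 0.242.

0.242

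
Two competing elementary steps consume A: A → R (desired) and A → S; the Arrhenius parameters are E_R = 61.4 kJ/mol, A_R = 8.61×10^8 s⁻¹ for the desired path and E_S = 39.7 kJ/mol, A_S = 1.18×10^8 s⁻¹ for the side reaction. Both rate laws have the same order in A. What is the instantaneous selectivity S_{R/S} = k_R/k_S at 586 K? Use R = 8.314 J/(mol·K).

0.0849

k_R/k_S = (A_R/A_S)·exp[−(E_R−E_S)/(RT)] = (A_R/A_S)·exp[(E_S−E_R)/(RT)].
(E_S−E_R)/(RT) = (39.7−61.4)×10³/(8.314×586) = -21700/4872 = -4.454.
k_R/k_S = (8.61×10^8/1.18×10^8)·exp(-4.454) = 7.297 × 0.01163 = 0.0849.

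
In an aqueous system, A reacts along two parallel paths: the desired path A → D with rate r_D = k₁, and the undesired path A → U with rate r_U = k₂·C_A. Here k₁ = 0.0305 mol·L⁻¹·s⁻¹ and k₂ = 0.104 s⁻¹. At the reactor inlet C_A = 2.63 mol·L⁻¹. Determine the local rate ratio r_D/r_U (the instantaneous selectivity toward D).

S_{D/U} = r_D/r_U = (k₁)/(k₂·C_A) = (k₁/k₂)·C_A⁻¹.
= (0.0305) / (0.104×2.630) = 0.03050/0.2735 = 0.112.
The undesired path is higher order in A, so low C_A (CSTR or dilute feed) favours D.

0.112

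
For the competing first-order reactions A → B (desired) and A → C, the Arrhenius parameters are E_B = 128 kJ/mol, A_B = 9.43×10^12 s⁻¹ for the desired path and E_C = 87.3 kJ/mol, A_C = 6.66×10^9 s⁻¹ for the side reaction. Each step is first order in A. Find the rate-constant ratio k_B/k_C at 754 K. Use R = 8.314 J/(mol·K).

2.14

Since both paths have the same order in A, the concentration cancels and S_{B/C} = k_B/k_C = (A_B/A_C)·exp[(E_C−E_B)/(RT)].
(E_C−E_B)/(RT) = (87.3−128)×10³/(8.314×754) = -40700/6269 = -6.493.
k_B/k_C = (9.43×10^12/6.66×10^9)·exp(-6.493) = 1416 × 0.001515 = 2.14.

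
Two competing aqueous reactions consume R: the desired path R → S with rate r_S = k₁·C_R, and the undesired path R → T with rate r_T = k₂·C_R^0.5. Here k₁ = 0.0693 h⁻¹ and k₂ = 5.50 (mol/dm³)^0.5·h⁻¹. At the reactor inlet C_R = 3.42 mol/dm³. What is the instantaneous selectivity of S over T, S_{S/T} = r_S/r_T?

0.0233

S_{S/T} = r_S/r_T = (k₁·C_R)/(k₂·C_R^0.5) = (k₁/k₂)·C_R^0.5.
= (0.0693×3.420) / (5.50×3.420^0.5) = 0.2370/10.17 = 0.0233.
Since the desired path is higher order in R, keeping C_R high (PFR or concentrated feed) favours S.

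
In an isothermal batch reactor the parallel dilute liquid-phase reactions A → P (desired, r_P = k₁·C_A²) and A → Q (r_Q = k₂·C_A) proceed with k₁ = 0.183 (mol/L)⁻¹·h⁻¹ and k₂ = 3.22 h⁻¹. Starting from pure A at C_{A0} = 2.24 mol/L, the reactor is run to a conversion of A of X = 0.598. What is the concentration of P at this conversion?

0.109 mol/L

C_A = C_{A0}(1−X) = 0.9005 mol/L.
Along a PFR/batch, dC_Q/dC_A = −r_Q/(r_P+r_Q) = −k₂/(k₂+k₁·C_A).
Integrating from C_{A0} to C_A: C_Q = (3.22/0.183)·ln[(3.22+0.183·2.24)/(3.22+0.183·0.900)] = 17.60·ln(3.630/3.385) = 1.230 mol/L.
Then C_P = (C_{A0}−C_A) − C_Q = 1.340 − 1.230 = 0.1092 mol/L.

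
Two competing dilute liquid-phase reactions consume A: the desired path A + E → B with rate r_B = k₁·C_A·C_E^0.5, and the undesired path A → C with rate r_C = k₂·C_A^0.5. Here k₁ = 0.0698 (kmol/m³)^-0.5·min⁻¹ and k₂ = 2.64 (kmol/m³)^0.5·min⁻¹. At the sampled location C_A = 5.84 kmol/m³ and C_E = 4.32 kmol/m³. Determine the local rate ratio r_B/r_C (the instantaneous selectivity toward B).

0.133

S_{B/C} = r_B/r_C = (k₁·C_A·C_E^0.5)/(k₂·C_A^0.5) = (k₁/k₂)·C_A^0.5·C_E^0.5.
= (0.0698×5.840×4.320^0.5) / (2.64×5.840^0.5) = 0.8472/6.380 = 0.133.
Since the desired path is higher order in A, keeping C_A high (PFR or concentrated feed) favours B.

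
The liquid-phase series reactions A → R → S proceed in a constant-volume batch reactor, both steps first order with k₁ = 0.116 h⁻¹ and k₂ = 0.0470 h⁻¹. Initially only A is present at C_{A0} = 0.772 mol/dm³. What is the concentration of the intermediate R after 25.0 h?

0.329 mol/dm³

The intermediate concentration in a first-order A→B→C sequence is C_R = k₁C_{A0}(e^(−k₁t) − e^(−k₂t))/(k₂−k₁).
e^(−k₁t) = e^(−0.116×25.0) = e^(−2.900) = 0.05502; e^(−k₂t) = e^(−1.175) = 0.3088.
C_R = 0.116×0.772/(0.0470−0.116) × (0.05502−0.3088) = (-1.298)×(-0.2538) = 0.3294 mol/dm³.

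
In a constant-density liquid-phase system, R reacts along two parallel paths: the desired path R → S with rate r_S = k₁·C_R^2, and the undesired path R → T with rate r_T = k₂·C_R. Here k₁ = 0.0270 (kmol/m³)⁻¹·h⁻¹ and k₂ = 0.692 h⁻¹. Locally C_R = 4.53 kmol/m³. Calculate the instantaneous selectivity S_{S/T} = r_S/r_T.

S_{S/T} = r_S/r_T = (k₁·C_R^2)/(k₂·C_R) = (k₁/k₂)·C_R.
= (0.0270×4.530^2) / (0.692×4.530) = 0.5541/3.135 = 0.177.

0.177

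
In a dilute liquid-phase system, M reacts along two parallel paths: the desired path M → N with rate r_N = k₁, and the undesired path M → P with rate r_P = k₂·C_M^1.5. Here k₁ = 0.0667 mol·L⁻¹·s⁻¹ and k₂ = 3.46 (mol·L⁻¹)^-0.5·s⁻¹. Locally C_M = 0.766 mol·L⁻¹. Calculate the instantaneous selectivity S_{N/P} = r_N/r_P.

S_{N/P} = r_N/r_P = (k₁)/(k₂·C_M^1.5) = (k₁/k₂)·C_M^-1.5.
= (0.0667) / (3.46×0.7660^1.5) = 0.06670/2.320 = 0.0288.
The undesired path is higher order in M, so low C_M (CSTR or dilute feed) favours N.

0.0288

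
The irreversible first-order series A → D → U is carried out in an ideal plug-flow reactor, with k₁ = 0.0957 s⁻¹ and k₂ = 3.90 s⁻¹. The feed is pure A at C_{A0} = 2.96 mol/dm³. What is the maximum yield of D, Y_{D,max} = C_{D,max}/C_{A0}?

For a first-order series the maximum intermediate yield is C_{D,max}/C_{A0} = (k₁/k₂)^[k₂/(k₂−k₁)].
= (0.0957/3.90)^(3.90/(3.90−0.0957)) = (0.02454)^(1.025) = 0.02235.

0.0224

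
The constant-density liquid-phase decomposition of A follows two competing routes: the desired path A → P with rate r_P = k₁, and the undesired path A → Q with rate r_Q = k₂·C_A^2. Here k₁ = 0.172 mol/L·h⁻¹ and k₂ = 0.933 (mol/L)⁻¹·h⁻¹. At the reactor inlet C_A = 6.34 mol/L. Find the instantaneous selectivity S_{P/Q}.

0.00459

S_{P/Q} = r_P/r_Q = (k₁)/(k₂·C_A^2) = (k₁/k₂)·C_A^-2.
= (0.172) / (0.933×6.340^2) = 0.1720/37.50 = 0.00459.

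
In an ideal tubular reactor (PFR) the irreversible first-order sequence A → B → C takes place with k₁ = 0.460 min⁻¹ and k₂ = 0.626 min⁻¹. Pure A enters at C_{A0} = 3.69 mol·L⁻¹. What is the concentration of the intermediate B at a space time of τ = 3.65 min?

0.867 mol·L⁻¹

The intermediate concentration in a first-order A→B→C sequence is C_B = k₁C_{A0}(e^(−k₁τ) − e^(−k₂τ))/(k₂−k₁).
e^(−k₁τ) = e^(−0.460×3.65) = e^(−1.679) = 0.1866; e^(−k₂τ) = e^(−2.285) = 0.1018.
C_B = 0.460×3.69/(0.626−0.460) × (0.1866−0.1018) = 10.23×0.08478 = 0.8669 mol·L⁻¹.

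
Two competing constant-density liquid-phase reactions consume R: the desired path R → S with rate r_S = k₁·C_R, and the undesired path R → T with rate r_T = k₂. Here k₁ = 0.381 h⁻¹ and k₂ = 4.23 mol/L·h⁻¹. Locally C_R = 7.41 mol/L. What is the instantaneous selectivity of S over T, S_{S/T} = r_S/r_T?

S_{S/T} = r_S/r_T = (k₁·C_R)/(k₂) = (k₁/k₂)·C_R.
= (0.381×7.410) / (4.23) = 2.823/4.230 = 0.667.
Since the desired path is higher order in R, keeping C_R high (PFR or concentrated feed) favours S.

0.667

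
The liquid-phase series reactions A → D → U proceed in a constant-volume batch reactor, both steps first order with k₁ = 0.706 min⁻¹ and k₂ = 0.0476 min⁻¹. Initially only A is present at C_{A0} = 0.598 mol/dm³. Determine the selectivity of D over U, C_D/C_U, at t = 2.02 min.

16.5

For first-order series with pure A initially, C_D(t) = k₁C_{A0}/(k₂−k₁)·(e^(−k₁t) − e^(−k₂t)).
e^(−k₁t) = e^(−0.706×2.02) = e^(−1.426) = 0.2402; e^(−k₂t) = e^(−0.09615) = 0.9083.
C_D = 0.706×0.598/(0.0476−0.706) × (0.2402−0.9083) = (-0.6412)×(-0.6681) = 0.4284 mol/dm³.
C_A = C_{A0}e^(−k₁t) = 0.1437 mol/dm³, so C_U = C_{A0}−C_A−C_D = 0.02594 mol/dm³; C_D/C_U = 16.5.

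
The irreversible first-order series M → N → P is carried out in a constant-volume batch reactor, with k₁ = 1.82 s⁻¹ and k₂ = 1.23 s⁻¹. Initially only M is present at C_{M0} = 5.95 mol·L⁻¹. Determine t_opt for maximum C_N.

For first-order series the maximum of C_N occurs at t_opt = ln(k₂/k₁)/(k₂−k₁).
= ln(1.23/1.82)/(1.23−1.82) = ln(0.6758)/-0.5900 = -0.3918/-0.5900 = 0.664 s.

0.664 s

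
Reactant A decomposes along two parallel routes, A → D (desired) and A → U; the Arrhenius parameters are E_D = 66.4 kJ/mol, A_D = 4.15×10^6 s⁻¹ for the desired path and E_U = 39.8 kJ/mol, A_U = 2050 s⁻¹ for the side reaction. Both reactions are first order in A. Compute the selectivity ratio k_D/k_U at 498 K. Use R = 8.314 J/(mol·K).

Since both paths have the same order in A, the concentration cancels and S_{D/U} = k_D/k_U = (A_D/A_U)·exp[(E_U−E_D)/(RT)].
(E_U−E_D)/(RT) = (39.8−66.4)×10³/(8.314×498) = -26600/4140 = -6.425.
k_D/k_U = (4.15×10^6/2050)·exp(-6.425) = 2024 × 0.001621 = 3.28.

3.28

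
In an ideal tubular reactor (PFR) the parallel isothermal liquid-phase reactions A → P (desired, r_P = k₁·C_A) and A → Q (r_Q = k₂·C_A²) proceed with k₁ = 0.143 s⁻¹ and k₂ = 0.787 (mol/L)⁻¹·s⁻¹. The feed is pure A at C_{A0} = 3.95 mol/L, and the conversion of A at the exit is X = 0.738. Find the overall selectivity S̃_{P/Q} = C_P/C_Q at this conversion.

0.0825

C_A = C_{A0}(1−X) = 1.035 mol/L.
Along a PFR/batch, dC_P/dC_A = −r_P/(r_P+r_Q) = −k₁/(k₁+k₂·C_A).
Integrating from C_{A0} to C_A: C_P = (0.143/0.787)·ln[(0.143+0.787·3.95)/(0.143+0.787·1.03)] = 0.1817·ln(3.252/0.9575) = 0.2222 mol/L.
C_Q = (C_{A0}−C_A)−C_P = 2.693 mol/L; S̃_{P/Q} = 0.2222/2.693 = 0.0825.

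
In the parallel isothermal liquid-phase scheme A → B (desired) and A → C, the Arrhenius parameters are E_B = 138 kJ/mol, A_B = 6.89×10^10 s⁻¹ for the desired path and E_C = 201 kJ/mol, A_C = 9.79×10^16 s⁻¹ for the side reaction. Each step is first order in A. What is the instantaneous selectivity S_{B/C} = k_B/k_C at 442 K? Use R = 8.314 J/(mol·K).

k_B/k_C = (A_B/A_C)·exp[−(E_B−E_C)/(RT)] = (A_B/A_C)·exp[(E_C−E_B)/(RT)].
(E_C−E_B)/(RT) = (201−138)×10³/(8.314×442) = 63000/3675 = 17.14.
k_B/k_C = (6.89×10^10/9.79×10^16)·exp(17.14) = 7.038×10^-7 × 2.789×10^7 = 19.6.
Since E_B < E_C, lowering the temperature improves selectivity toward B.

19.6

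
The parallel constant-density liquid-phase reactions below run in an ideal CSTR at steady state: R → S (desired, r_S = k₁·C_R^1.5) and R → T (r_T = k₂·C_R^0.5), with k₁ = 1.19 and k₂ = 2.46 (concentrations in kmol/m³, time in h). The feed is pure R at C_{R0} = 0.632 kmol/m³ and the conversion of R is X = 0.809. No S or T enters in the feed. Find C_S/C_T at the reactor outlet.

Exit C_R = C_{R0}(1−X) = 0.632×0.191 = 0.1207 kmol/m³.
Rates in a CSTR are evaluated at the outlet concentration: r_S = 1.19×0.1207^1.5 = 0.04991, r_T = 2.46×0.1207^0.5 = 0.8547.
Overall selectivity = C_S/C_T = r_Sτ/(r_Tτ) = r_S/r_T = 0.0584.

0.0584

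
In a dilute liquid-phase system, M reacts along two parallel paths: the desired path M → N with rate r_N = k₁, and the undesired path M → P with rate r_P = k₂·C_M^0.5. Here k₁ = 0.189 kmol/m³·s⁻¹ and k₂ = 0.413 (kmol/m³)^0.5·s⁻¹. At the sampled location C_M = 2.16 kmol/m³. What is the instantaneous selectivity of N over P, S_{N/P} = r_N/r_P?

0.311

S_{N/P} = r_N/r_P = (k₁)/(k₂·C_M^0.5) = (k₁/k₂)·C_M^-0.5.
= (0.189) / (0.413×2.160^0.5) = 0.1890/0.6070 = 0.311.
The undesired path is higher order in M, so low C_M (CSTR or dilute feed) favours N.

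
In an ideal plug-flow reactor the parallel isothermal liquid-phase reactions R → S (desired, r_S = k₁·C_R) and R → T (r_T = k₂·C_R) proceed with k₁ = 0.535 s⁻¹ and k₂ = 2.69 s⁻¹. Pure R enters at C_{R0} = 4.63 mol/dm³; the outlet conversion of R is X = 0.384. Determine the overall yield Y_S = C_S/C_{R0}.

C_R = C_{R0}(1−X) = 2.852 mol/dm³.
Both paths are first order in R, so the instantaneous fraction to S is constant: dC_S/d(−C_R) = k₁/(k₁+k₂) = 0.1659.
C_S = 0.1659·(C_{R0}−C_R) = 0.1659×1.778 = 0.295 mol/dm³.
Y_S = C_S/C_{R0} = 0.2949/4.63 = 0.0637.

0.0637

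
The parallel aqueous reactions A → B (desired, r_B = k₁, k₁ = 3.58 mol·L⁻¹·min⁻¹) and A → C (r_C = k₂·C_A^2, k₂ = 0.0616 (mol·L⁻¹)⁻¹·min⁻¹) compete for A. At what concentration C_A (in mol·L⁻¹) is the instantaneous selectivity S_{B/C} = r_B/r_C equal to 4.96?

3.42 mol·L⁻¹

S_{B/C} = (k₁/k₂)·C_A^-2 ⇒ C_A = (S·k₂/k₁)^(-0.5).
= (4.96×0.0616/3.58)^(-0.5) = (0.08535)^(-0.5) = 3.42 mol·L⁻¹.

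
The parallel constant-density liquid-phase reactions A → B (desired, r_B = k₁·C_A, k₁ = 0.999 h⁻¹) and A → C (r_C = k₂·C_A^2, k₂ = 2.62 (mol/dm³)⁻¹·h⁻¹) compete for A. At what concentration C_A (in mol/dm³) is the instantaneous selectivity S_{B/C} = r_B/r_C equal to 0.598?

S_{B/C} = (k₁/k₂)·C_A⁻¹ ⇒ C_A = (S·k₂/k₁)^(-1).
= (0.598×2.62/0.999)^(-1) = (1.568)^(-1) = 0.638 mol/dm³.

0.638 mol/dm³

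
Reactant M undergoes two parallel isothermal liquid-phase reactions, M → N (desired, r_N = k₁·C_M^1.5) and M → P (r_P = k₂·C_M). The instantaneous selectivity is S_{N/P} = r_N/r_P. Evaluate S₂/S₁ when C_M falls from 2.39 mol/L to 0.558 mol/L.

S_{N/P} = (k₁/k₂)·C_M^0.5, so S₂/S₁ = (C_{M,2}/C_{M,1})^0.5.
= (0.558/2.39)^0.5 = (0.2335)^0.5 = 0.483.

0.483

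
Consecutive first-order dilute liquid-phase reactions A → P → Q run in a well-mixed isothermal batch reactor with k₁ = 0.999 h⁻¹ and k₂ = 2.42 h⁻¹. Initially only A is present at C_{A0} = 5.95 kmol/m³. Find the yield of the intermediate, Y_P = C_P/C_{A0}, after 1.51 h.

The intermediate concentration in a first-order A→B→C sequence is C_P = k₁C_{A0}(e^(−k₁t) − e^(−k₂t))/(k₂−k₁).
e^(−k₁t) = e^(−0.999×1.51) = e^(−1.508) = 0.2212; e^(−k₂t) = e^(−3.654) = 0.02588.
C_P = 0.999×5.95/(2.42−0.999) × (0.2212−0.02588) = 4.183×0.1954 = 0.8172 kmol/m³.
Y_P = C_P/C_{A0} = 0.8172/5.95 = 0.137.

0.137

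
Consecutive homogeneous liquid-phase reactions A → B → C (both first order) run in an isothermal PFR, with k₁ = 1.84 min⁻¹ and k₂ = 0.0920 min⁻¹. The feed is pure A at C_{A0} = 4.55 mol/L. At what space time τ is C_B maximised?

1.71 min

For first-order series the maximum of C_B occurs at τ_opt = ln(k₂/k₁)/(k₂−k₁).
= ln(0.0920/1.84)/(0.0920−1.84) = ln(0.05000)/-1.748 = -2.996/-1.748 = 1.71 min.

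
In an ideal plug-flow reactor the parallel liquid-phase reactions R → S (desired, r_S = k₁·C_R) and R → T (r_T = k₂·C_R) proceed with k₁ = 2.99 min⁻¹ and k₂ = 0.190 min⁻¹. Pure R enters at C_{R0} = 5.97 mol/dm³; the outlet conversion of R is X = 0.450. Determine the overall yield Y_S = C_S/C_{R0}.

0.423

C_R = C_{R0}(1−X) = 3.284 mol/dm³.
Both paths are first order in R, so the instantaneous fraction to S is constant: dC_S/d(−C_R) = k₁/(k₁+k₂) = 0.9403.
C_S = 0.9403·(C_{R0}−C_R) = 0.9403×2.686 = 2.53 mol/dm³.
Y_S = C_S/C_{R0} = 2.526/5.97 = 0.423.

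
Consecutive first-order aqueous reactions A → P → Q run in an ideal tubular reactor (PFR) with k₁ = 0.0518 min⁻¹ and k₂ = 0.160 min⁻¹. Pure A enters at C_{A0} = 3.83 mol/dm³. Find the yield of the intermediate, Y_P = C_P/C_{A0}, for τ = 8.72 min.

0.186

Solving the coupled first-order balances gives C_P(τ) = [k₁/(k₂−k₁)]·C_{A0}·(e^(−k₁τ) − e^(−k₂τ)).
e^(−k₁τ) = e^(−0.0518×8.72) = e^(−0.4517) = 0.6365; e^(−k₂τ) = e^(−1.395) = 0.2478.
C_P = 0.0518×3.83/(0.160−0.0518) × (0.6365−0.2478) = 1.834×0.3888 = 0.7128 mol/dm³.
Y_P = C_P/C_{A0} = 0.7128/3.83 = 0.186.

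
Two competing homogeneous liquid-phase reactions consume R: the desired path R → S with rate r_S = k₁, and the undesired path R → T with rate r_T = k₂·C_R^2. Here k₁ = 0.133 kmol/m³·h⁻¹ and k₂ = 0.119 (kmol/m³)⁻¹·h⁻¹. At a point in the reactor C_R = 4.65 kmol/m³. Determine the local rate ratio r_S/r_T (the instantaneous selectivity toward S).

0.0517

S_{S/T} = r_S/r_T = (k₁)/(k₂·C_R^2) = (k₁/k₂)·C_R^-2.
= (0.133) / (0.119×4.650^2) = 0.1330/2.573 = 0.0517.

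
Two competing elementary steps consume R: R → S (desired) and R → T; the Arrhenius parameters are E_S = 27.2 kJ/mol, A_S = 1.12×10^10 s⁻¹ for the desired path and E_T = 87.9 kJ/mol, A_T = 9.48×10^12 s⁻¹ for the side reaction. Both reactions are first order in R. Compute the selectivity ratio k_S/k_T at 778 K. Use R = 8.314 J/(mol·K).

14.1

Since both paths have the same order in R, the concentration cancels and S_{S/T} = k_S/k_T = (A_S/A_T)·exp[(E_T−E_S)/(RT)].
(E_T−E_S)/(RT) = (87.9−27.2)×10³/(8.314×778) = 60700/6468 = 9.384.
k_S/k_T = (1.12×10^10/9.48×10^12)·exp(9.384) = 0.001181 × 11899 = 14.1.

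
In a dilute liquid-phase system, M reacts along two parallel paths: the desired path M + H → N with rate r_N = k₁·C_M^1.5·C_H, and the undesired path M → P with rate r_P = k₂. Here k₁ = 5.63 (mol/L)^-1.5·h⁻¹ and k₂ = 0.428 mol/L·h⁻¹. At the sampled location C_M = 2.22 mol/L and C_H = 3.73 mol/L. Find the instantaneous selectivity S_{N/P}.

162

S_{N/P} = r_N/r_P = (k₁·C_M^1.5·C_H)/(k₂) = (k₁/k₂)·C_M^1.5·C_H.
= (5.63×2.220^1.5×3.730) / (0.428) = 69.46/0.4280 = 162.
Since the desired path is higher order in M, keeping C_M high (PFR or concentrated feed) favours N.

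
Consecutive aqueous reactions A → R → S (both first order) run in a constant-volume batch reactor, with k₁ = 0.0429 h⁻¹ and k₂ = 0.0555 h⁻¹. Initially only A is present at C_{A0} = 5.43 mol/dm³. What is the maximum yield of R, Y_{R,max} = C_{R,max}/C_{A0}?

0.322

At the optimum, C_{R,max}/C_{A0} = (k₁/k₂)^[k₂/(k₂−k₁)].
= (0.0429/0.0555)^(0.0555/(0.0555−0.0429)) = (0.7730)^(4.405) = 0.3217.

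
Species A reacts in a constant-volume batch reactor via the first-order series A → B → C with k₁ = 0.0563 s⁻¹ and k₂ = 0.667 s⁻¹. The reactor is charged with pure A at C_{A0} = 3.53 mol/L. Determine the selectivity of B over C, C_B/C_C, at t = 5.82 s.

0.300

For first-order series with pure A initially, C_B(t) = k₁C_{A0}/(k₂−k₁)·(e^(−k₁t) − e^(−k₂t)).
e^(−k₁t) = e^(−0.0563×5.82) = e^(−0.3277) = 0.7206; e^(−k₂t) = e^(−3.882) = 0.02061.
C_B = 0.0563×3.53/(0.667−0.0563) × (0.7206−0.02061) = 0.3254×0.7000 = 0.2278 mol/L.
C_A = C_{A0}e^(−k₁t) = 2.544 mol/L, so C_C = C_{A0}−C_A−C_B = 0.7585 mol/L; C_B/C_C = 0.300.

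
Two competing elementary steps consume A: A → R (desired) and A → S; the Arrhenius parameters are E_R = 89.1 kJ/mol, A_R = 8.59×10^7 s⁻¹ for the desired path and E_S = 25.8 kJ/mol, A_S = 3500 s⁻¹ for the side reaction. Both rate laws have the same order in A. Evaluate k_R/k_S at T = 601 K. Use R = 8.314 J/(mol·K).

Since both paths have the same order in A, the concentration cancels and S_{R/S} = k_R/k_S = (A_R/A_S)·exp[(E_S−E_R)/(RT)].
(E_S−E_R)/(RT) = (25.8−89.1)×10³/(8.314×601) = -63300/4997 = -12.67.
k_R/k_S = (8.59×10^7/3500)·exp(-12.67) = 24543 × 3.149×10^-6 = 0.0773.

0.0773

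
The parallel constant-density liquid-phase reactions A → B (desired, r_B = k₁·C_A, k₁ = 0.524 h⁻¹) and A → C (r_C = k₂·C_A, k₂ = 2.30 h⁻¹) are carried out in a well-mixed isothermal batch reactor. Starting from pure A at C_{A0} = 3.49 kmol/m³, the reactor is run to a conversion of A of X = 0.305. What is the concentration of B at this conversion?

0.198 kmol/m³

C_A = C_{A0}(1−X) = 2.426 kmol/m³.
Both paths are first order in A, so the instantaneous fraction to B is constant: dC_B/d(−C_A) = k₁/(k₁+k₂) = 0.1856.
C_B = 0.1856·(C_{A0}−C_A) = 0.1856×1.064 = 0.198 kmol/m³.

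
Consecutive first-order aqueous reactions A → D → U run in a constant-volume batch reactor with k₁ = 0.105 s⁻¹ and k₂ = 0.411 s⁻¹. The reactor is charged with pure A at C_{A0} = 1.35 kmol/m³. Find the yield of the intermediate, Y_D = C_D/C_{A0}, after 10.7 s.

0.107

Solving the coupled first-order balances gives C_D(t) = [k₁/(k₂−k₁)]·C_{A0}·(e^(−k₁t) − e^(−k₂t)).
e^(−k₁t) = e^(−0.105×10.7) = e^(−1.123) = 0.3251; e^(−k₂t) = e^(−4.398) = 0.01231.
C_D = 0.105×1.35/(0.411−0.105) × (0.3251−0.01231) = 0.4632×0.3128 = 0.1449 kmol/m³.
Y_D = C_D/C_{A0} = 0.1449/1.35 = 0.107.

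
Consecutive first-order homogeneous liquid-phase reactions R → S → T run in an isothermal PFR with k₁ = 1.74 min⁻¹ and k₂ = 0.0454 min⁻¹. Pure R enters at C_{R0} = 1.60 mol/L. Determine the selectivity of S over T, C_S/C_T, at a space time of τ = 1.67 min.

18.0

For first-order series with pure R initially, C_S(τ) = k₁C_{R0}/(k₂−k₁)·(e^(−k₁τ) − e^(−k₂τ)).
e^(−k₁τ) = e^(−1.74×1.67) = e^(−2.906) = 0.05471; e^(−k₂τ) = e^(−0.07582) = 0.9270.
C_S = 1.74×1.60/(0.0454−1.74) × (0.05471−0.9270) = (-1.643)×(-0.8723) = 1.433 mol/L.
C_R = C_{R0}e^(−k₁τ) = 0.08753 mol/L, so C_T = C_{R0}−C_R−C_S = 0.07943 mol/L; C_S/C_T = 18.0.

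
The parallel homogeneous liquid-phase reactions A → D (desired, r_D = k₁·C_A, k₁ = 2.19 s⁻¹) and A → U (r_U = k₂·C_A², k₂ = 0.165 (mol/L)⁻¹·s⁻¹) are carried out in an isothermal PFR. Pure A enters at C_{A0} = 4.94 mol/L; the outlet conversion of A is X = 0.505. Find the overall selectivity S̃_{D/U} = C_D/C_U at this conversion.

C_A = C_{A0}(1−X) = 2.445 mol/L.
Along a PFR/batch, dC_D/dC_A = −r_D/(r_D+r_U) = −k₁/(k₁+k₂·C_A).
Integrating from C_{A0} to C_A: C_D = (2.19/0.165)·ln[(2.19+0.165·4.94)/(2.19+0.165·2.45)] = 13.27·ln(3.005/2.593) = 1.955 mol/L.
C_U = (C_{A0}−C_A)−C_D = 0.5395 mol/L; S̃_{D/U} = 1.955/0.5395 = 3.62.

3.62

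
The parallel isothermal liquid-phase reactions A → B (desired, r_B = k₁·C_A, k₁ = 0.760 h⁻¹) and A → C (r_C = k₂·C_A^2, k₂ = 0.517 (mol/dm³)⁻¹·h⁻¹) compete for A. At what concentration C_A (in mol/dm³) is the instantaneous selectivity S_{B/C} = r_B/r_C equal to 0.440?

S_{B/C} = (k₁/k₂)·C_A⁻¹ ⇒ C_A = (S·k₂/k₁)^(-1).
= (0.440×0.517/0.760)^(-1) = (0.2993)^(-1) = 3.34 mol/dm³.

3.34 mol/dm³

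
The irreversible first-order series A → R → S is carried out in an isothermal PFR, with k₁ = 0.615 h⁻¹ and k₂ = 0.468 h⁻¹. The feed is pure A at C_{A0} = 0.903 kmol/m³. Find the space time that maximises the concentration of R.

Setting dC_R/dτ = 0 gives τ_opt = ln(k₂/k₁)/(k₂−k₁).
= ln(0.468/0.615)/(0.468−0.615) = ln(0.7610)/-0.1470 = -0.2732/-0.1470 = 1.86 h.

1.86 h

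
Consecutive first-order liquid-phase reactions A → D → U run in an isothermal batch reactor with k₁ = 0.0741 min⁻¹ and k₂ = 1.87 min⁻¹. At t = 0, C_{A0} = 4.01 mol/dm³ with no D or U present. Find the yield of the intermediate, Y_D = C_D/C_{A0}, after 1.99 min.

0.0346

The intermediate concentration in a first-order A→B→C sequence is C_D = k₁C_{A0}(e^(−k₁t) − e^(−k₂t))/(k₂−k₁).
e^(−k₁t) = e^(−0.0741×1.99) = e^(−0.1475) = 0.8629; e^(−k₂t) = e^(−3.721) = 0.02420.
C_D = 0.0741×4.01/(1.87−0.0741) × (0.8629−0.02420) = 0.1655×0.8387 = 0.1388 mol/dm³.
Y_D = C_D/C_{A0} = 0.1388/4.01 = 0.0346.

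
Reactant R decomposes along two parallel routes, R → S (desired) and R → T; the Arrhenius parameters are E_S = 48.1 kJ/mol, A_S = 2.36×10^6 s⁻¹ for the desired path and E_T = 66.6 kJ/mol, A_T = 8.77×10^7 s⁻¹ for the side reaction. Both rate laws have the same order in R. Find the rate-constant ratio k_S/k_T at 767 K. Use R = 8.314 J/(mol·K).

With equal orders, S_{S/T} = k_S/k_T = (A_S/A_T)·exp[(E_T−E_S)/(RT)].
(E_T−E_S)/(RT) = (66.6−48.1)×10³/(8.314×767) = 18500/6377 = 2.901.
k_S/k_T = (2.36×10^6/8.77×10^7)·exp(2.901) = 0.02691 × 18.19 = 0.490.

0.490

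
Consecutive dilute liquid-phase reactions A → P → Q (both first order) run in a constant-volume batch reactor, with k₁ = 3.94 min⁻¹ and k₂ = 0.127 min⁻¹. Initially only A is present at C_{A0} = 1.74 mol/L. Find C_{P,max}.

1.55 mol/L

Evaluating C_P at t_opt = ln(k₂/k₁)/(k₂−k₁) gives C_{P,max}/C_{A0} = (k₁/k₂)^[k₂/(k₂−k₁)].
= (3.94/0.127)^(0.127/(0.127−3.94)) = (31.02)^(-0.03331) = 0.8919.
C_{P,max} = 0.8919×1.74 = 1.55 mol/L.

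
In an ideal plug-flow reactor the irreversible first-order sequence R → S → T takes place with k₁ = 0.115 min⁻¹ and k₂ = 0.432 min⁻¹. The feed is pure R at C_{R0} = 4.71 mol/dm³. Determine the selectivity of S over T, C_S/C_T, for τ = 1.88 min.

2.08

The intermediate concentration in a first-order A→B→C sequence is C_S = k₁C_{R0}(e^(−k₁τ) − e^(−k₂τ))/(k₂−k₁).
e^(−k₁τ) = e^(−0.115×1.88) = e^(−0.2162) = 0.8056; e^(−k₂τ) = e^(−0.8122) = 0.4439.
C_S = 0.115×4.71/(0.432−0.115) × (0.8056−0.4439) = 1.709×0.3617 = 0.6180 mol/dm³.
C_R = C_{R0}e^(−k₁τ) = 3.794 mol/dm³, so C_T = C_{R0}−C_R−C_S = 0.2978 mol/dm³; C_S/C_T = 2.08.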